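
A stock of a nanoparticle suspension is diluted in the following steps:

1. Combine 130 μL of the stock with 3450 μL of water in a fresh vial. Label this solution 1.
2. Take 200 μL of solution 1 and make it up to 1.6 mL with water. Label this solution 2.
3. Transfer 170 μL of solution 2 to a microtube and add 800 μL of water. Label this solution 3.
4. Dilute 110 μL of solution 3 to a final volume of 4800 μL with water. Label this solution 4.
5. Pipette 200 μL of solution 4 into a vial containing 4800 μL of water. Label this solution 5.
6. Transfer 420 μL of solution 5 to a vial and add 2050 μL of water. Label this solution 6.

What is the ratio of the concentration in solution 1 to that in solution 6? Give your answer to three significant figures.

Step 1: 130 μL + 3450 μL = 3580 μL total → factor 3580/130 = 27.538
Step 2: 200 μL brought to 1.6 mL → factor 1600/200 = 8
Step 3: 170 μL + 800 μL = 970 μL total → factor 970/170 = 5.7059
Step 4: 110 μL brought to 4800 μL → factor 4800/110 = 43.636
Step 5: 200 μL + 4800 μL = 5000 μL total → factor 5000/200 = 25
Step 6: 420 μL + 2050 μL = 2470 μL total → factor 2470/420 = 5.881
Dilution factor to solution 1 = 27.538; to solution 6 = 8.0647 × 10^6
[solution 1]/[solution 6] = (factor to solution 6)/(factor to solution 1) = 8.0647 × 10^6/27.538 = 2.93 × 10^5

2.93 × 10^5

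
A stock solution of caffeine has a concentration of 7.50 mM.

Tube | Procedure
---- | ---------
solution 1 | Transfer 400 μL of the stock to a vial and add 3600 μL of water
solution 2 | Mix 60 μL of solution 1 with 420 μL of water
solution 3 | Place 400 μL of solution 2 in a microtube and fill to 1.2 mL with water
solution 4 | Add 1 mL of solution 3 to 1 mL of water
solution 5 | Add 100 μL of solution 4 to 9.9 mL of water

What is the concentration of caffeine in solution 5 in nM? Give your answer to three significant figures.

156 nM

Step 1: 400 μL + 3600 μL = 4000 μL total → factor 4000/400 = 10
Step 2: 60 μL + 420 μL = 480 μL total → factor 480/60 = 8
Step 3: 400 μL brought to 1.2 mL → factor 1200/400 = 3
Step 4: 1 mL + 1 mL = 2 mL total → factor 2/1 = 2
Step 5: 100 μL + 9.9 mL = 10000 μL total → factor 10000/100 = 100
Overall dilution factor = 10 × 8 × 3 × 2 × 100 = 48000
Final = 7.50 mM / 48000 = 0.0001563 mM = 156 nM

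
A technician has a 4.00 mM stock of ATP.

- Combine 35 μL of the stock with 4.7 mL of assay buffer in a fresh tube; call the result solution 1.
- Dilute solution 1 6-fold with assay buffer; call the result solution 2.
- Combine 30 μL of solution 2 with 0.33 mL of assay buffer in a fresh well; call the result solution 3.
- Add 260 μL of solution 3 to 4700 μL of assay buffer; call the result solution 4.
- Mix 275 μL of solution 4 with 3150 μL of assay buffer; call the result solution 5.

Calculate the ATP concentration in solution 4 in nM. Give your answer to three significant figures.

21.5 nM

Step 1: 35 μL + 4.7 mL = 4735 μL total → factor 4735/35 = 135.29
Step 2: 6-fold → factor 6
Step 3: 30 μL + 0.33 mL = 360 μL total → factor 360/30 = 12
Step 4: 260 μL + 4700 μL = 4960 μL total → factor 4960/260 = 19.077
Dilution factor through solution 4 = 135.29 × 6 × 12 × 19.077 = 1.8582 × 10^5
[solution 4] = 4.00 mM / 1.8582 × 10^5 = 2.153 × 10^-5 mM = 21.5 nM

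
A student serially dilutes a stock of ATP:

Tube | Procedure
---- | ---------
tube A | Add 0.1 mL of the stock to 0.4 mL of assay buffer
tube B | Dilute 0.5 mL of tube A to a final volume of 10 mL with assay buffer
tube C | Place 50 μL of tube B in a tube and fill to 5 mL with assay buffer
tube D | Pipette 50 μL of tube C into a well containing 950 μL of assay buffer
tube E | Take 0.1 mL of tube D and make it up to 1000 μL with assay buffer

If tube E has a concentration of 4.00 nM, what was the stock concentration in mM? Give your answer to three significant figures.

Step 1: 0.1 mL + 0.4 mL = 0.5 mL total → factor 0.5/0.1 = 5
Step 2: 0.5 mL brought to 10 mL → factor 10/0.5 = 20
Step 3: 50 μL brought to 5 mL → factor 5000/50 = 100
Step 4: 50 μL + 950 μL = 1000 μL total → factor 1000/50 = 20
Step 5: 0.1 mL brought to 1000 μL → factor 1/0.1 = 10
Overall dilution factor = 5 × 20 × 100 × 20 × 10 = 2 × 10^6
Stock = 4.00 nM × 2 × 10^6 = 8.000 × 10^6 nM = 8.00 mM

8.00 mM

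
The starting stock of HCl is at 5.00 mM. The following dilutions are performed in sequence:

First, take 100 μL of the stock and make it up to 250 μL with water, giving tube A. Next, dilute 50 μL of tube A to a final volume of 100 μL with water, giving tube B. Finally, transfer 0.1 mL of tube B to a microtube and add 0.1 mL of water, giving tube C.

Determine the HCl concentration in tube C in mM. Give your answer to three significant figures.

Step 1: 100 μL brought to 250 μL → factor 250/100 = 2.5
Step 2: 50 μL brought to 100 μL → factor 100/50 = 2
Step 3: 0.1 mL + 0.1 mL = 0.2 mL total → factor 0.2/0.1 = 2
Overall dilution factor = 2.5 × 2 × 2 = 10
Final = 5.00 mM / 10 = 0.500 mM

0.500 mM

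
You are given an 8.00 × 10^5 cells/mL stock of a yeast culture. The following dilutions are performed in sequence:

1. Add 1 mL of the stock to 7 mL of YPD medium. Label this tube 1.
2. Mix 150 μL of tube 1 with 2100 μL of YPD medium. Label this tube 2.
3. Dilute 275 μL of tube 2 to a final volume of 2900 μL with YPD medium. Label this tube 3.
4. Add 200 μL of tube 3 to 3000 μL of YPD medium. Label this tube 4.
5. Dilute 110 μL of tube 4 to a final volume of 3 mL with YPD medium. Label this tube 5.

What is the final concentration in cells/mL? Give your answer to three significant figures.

Step 1: 1 mL + 7 mL = 8 mL total → factor 8/1 = 8
Step 2: 150 μL + 2100 μL = 2250 μL total → factor 2250/150 = 15
Step 3: 275 μL brought to 2900 μL → factor 2900/275 = 10.545
Step 4: 200 μL + 3000 μL = 3200 μL total → factor 3200/200 = 16
Step 5: 110 μL brought to 3 mL → factor 3000/110 = 27.273
Overall dilution factor = 8 × 15 × 10.545 × 16 × 27.273 = 5.522 × 10^5
Final = 8.00 × 10^5 cells/mL / 5.522 × 10^5 = 1.45 cells/mL

1.45 cells/mL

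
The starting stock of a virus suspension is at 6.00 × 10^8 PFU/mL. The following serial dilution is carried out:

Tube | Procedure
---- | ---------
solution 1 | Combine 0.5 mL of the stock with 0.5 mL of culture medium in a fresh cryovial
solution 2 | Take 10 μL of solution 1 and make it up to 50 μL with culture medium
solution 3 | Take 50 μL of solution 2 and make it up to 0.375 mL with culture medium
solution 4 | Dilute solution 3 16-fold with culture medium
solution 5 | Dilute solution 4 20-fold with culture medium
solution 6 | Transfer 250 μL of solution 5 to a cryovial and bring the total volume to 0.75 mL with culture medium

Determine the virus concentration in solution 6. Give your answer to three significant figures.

8.33 × 10^3 PFU/mL

Step 1: 0.5 mL + 0.5 mL = 1 mL total → factor 1/0.5 = 2
Step 2: 10 μL brought to 50 μL → factor 50/10 = 5
Step 3: 50 μL brought to 0.375 mL → factor 375/50 = 7.5
Step 4: 16-fold → factor 16
Step 5: 20-fold → factor 20
Step 6: 250 μL brought to 0.75 mL → factor 750/250 = 3
Overall dilution factor = 2 × 5 × 7.5 × 16 × 20 × 3 = 72000
Final = 6.00 × 10^8 PFU/mL / 72000 = 8.33 × 10^3 PFU/mL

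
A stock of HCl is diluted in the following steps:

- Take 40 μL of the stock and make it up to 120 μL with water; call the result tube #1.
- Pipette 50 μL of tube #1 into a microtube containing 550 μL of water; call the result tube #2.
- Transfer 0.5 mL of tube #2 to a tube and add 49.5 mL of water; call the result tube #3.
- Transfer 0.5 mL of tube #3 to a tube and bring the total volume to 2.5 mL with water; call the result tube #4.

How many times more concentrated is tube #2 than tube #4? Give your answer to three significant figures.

Step 1: 40 μL brought to 120 μL → factor 120/40 = 3
Step 2: 50 μL + 550 μL = 600 μL total → factor 600/50 = 12
Step 3: 0.5 mL + 49.5 mL = 50 mL total → factor 50/0.5 = 100
Step 4: 0.5 mL brought to 2.5 mL → factor 2.5/0.5 = 5
Dilution factor to tube #2 = 36; to tube #4 = 18000
[tube #2]/[tube #4] = (factor to tube #4)/(factor to tube #2) = 18000/36 = 500

500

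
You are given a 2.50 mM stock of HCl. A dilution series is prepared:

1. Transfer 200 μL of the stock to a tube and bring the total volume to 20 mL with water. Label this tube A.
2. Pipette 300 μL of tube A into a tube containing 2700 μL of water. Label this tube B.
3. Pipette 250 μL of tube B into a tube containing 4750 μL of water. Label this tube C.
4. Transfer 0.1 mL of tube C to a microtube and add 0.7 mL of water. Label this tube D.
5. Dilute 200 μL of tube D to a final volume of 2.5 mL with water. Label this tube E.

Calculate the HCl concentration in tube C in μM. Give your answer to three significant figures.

Step 1: 200 μL brought to 20 mL → factor 20000/200 = 100
Step 2: 300 μL + 2700 μL = 3000 μL total → factor 3000/300 = 10
Step 3: 250 μL + 4750 μL = 5000 μL total → factor 5000/250 = 20
Dilution factor through tube C = 100 × 10 × 20 = 20000
[tube C] = 2.50 mM / 20000 = 0.0001250 mM = 0.125 μM

0.125 μM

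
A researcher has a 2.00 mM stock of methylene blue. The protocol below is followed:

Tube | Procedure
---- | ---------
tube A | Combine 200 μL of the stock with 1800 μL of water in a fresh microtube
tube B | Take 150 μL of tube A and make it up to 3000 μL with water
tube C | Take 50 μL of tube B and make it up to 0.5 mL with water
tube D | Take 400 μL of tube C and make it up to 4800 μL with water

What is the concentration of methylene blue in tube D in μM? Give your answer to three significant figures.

Step 1: 200 μL + 1800 μL = 2000 μL total → factor 2000/200 = 10
Step 2: 150 μL brought to 3000 μL → factor 3000/150 = 20
Step 3: 50 μL brought to 0.5 mL → factor 500/50 = 10
Step 4: 400 μL brought to 4800 μL → factor 4800/400 = 12
Overall dilution factor = 10 × 20 × 10 × 12 = 24000
Final = 2.00 mM / 24000 = 8.333 × 10^-5 mM = 0.0833 μM

0.0833 μM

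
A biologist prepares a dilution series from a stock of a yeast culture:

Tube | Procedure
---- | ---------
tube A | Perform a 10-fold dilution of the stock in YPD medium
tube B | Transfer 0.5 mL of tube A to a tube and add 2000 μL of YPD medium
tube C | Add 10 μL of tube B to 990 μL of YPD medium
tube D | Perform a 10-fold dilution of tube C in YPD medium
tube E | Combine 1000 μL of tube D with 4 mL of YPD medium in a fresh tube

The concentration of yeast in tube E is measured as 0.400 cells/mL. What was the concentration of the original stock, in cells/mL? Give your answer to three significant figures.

1.00 × 10^5 cells/mL

Step 1: 10-fold → factor 10
Step 2: 0.5 mL + 2000 μL = 2.5 mL total → factor 2.5/0.5 = 5
Step 3: 10 μL + 990 μL = 1000 μL total → factor 1000/10 = 100
Step 4: 10-fold → factor 10
Step 5: 1000 μL + 4 mL = 5000 μL total → factor 5000/1000 = 5
Overall dilution factor = 10 × 5 × 100 × 10 × 5 = 2.5 × 10^5
Stock = 0.400 cells/mL × 2.5 × 10^5 = 1.00 × 10^5 cells/mL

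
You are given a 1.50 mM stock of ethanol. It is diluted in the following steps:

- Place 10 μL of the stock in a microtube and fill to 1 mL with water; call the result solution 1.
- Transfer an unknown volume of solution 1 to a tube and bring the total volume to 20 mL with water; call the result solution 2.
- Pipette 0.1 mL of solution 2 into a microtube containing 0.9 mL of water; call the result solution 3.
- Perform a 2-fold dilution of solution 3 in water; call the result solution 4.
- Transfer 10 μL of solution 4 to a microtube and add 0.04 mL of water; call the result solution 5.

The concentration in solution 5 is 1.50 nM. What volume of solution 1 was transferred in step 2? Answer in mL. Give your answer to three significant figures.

Step 1: 10 μL brought to 1 mL → factor 1000/10 = 100
Step 2: v brought to 20 mL → factor = 20 mL/v
Step 3: 0.1 mL + 0.9 mL = 1 mL total → factor 1/0.1 = 10
Step 4: 2-fold → factor 2
Step 5: 10 μL + 0.04 mL = 50 μL total → factor 50/10 = 5
Product of known-step factors = 10000
Overall factor = 1.50 mM / (1.50 nM) = 1 × 10^6
Step-2 factor = 1 × 10^6 / 10000 = 100
v = 20 mL / 100 = 0.200 mL

0.200 mL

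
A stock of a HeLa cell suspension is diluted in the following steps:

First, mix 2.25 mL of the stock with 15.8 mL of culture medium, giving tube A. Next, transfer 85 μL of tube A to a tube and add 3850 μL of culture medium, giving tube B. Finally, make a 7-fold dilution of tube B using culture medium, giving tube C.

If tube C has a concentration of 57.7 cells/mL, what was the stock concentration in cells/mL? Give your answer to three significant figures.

1.50 × 10^5 cells/mL

Step 1: 2.25 mL + 15.8 mL = 18.05 mL total → factor 18.05/2.25 = 8.0222
Step 2: 85 μL + 3850 μL = 3935 μL total → factor 3935/85 = 46.294
Step 3: 7-fold → factor 7
Overall dilution factor = 8.0222 × 46.294 × 7 = 2599.7
Stock = 57.7 cells/mL × 2599.7 = 1.50 × 10^5 cells/mL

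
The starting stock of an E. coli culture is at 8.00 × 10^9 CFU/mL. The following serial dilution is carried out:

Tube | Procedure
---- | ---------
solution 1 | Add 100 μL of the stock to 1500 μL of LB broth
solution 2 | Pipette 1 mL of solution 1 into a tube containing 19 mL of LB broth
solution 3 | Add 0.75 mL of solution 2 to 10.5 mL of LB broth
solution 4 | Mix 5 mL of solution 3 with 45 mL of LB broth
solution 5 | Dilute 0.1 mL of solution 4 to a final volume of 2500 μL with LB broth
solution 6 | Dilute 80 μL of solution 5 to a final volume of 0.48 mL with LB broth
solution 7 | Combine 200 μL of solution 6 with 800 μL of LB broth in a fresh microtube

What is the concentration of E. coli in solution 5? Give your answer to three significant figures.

6.67 × 10^3 CFU/mL

Step 1: 100 μL + 1500 μL = 1600 μL total → factor 1600/100 = 16
Step 2: 1 mL + 19 mL = 20 mL total → factor 20/1 = 20
Step 3: 0.75 mL + 10.5 mL = 11.25 mL total → factor 11.25/0.75 = 15
Step 4: 5 mL + 45 mL = 50 mL total → factor 50/5 = 10
Step 5: 0.1 mL brought to 2500 μL → factor 2.5/0.1 = 25
Dilution factor through solution 5 = 16 × 20 × 15 × 10 × 25 = 1.2 × 10^6
[solution 5] = 8.00 × 10^9 CFU/mL / 1.2 × 10^6 = 6.67 × 10^3 CFU/mL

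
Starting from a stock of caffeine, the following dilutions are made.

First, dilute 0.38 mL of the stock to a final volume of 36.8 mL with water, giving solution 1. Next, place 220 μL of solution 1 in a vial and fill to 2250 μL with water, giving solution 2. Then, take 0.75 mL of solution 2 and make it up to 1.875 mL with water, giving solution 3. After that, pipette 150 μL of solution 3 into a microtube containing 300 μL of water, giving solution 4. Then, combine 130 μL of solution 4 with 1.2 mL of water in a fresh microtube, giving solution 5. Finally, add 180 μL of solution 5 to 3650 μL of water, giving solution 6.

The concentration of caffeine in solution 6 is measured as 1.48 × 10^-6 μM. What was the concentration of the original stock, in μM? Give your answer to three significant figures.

Step 1: 0.38 mL brought to 36.8 mL → factor 36.8/0.38 = 96.842
Step 2: 220 μL brought to 2250 μL → factor 2250/220 = 10.227
Step 3: 0.75 mL brought to 1.875 mL → factor 1.875/0.75 = 2.5
Step 4: 150 μL + 300 μL = 450 μL total → factor 450/150 = 3
Step 5: 130 μL + 1.2 mL = 1330 μL total → factor 1330/130 = 10.231
Step 6: 180 μL + 3650 μL = 3830 μL total → factor 3830/180 = 21.278
Overall dilution factor = 96.842 × 10.227 × 2.5 × 3 × 10.231 × 21.278 = 1.617 × 10^6
Stock = 1.48 × 10^-6 μM × 1.617 × 10^6 = 2.39 μM

2.39 μM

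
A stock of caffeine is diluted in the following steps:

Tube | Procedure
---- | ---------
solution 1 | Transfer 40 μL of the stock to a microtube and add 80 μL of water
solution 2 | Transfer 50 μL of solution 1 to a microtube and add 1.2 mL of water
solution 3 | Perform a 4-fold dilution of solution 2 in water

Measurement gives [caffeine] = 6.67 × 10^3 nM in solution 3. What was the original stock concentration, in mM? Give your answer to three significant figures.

Step 1: 40 μL + 80 μL = 120 μL total → factor 120/40 = 3
Step 2: 50 μL + 1.2 mL = 1250 μL total → factor 1250/50 = 25
Step 3: 4-fold → factor 4
Overall dilution factor = 3 × 25 × 4 = 300
Stock = 6.67 × 10^3 nM × 300 = 2.001 × 10^6 nM = 2.00 mM

2.00 mM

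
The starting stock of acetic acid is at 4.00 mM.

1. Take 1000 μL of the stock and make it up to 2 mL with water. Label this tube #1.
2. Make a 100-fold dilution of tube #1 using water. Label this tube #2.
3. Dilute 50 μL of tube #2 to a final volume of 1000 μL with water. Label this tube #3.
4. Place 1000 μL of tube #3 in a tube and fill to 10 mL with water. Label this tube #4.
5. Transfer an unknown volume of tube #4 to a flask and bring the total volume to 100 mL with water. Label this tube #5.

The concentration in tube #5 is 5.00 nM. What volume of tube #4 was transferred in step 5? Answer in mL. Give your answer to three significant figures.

Step 1: 1000 μL brought to 2 mL → factor 2000/1000 = 2
Step 2: 100-fold → factor 100
Step 3: 50 μL brought to 1000 μL → factor 1000/50 = 20
Step 4: 1000 μL brought to 10 mL → factor 10000/1000 = 10
Step 5: v brought to 100 mL → factor = 100 mL/v
Product of known-step factors = 40000
Overall factor = 4.00 mM / (5.00 nM) = 8 × 10^5
Step-5 factor = 8 × 10^5 / 40000 = 20
v = 100 mL / 20 = 5.00 mL

5.00 mL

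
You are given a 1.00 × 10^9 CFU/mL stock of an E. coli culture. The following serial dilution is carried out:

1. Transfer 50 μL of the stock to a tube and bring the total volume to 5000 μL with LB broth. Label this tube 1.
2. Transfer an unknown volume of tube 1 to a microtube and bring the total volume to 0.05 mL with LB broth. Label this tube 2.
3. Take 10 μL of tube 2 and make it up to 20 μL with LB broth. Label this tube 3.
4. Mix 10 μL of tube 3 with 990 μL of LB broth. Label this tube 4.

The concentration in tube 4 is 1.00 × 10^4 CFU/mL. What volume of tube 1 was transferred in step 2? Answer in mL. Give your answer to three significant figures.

0.0100 mL

Step 1: 50 μL brought to 5000 μL → factor 5000/50 = 100
Step 2: v brought to 0.05 mL → factor = 0.05 mL/v
Step 3: 10 μL brought to 20 μL → factor 20/10 = 2
Step 4: 10 μL + 990 μL = 1000 μL total → factor 1000/10 = 100
Product of known-step factors = 20000
Overall factor = 1.00 × 10^9 CFU/mL / (1.00 × 10^4 CFU/mL) = 1 × 10^5
Step-2 factor = 1 × 10^5 / 20000 = 5
v = 0.05 mL / 5 = 0.0100 mL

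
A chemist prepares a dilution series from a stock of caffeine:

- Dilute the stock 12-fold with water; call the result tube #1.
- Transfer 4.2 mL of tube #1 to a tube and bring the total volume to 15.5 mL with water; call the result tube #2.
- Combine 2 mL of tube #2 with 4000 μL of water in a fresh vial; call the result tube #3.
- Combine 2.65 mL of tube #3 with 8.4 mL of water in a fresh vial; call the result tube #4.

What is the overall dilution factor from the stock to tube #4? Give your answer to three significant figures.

554

Step 1: 12-fold → factor 12
Step 2: 4.2 mL brought to 15.5 mL → factor 15.5/4.2 = 3.6905
Step 3: 2 mL + 4000 μL = 6 mL total → factor 6/2 = 3
Step 4: 2.65 mL + 8.4 mL = 11.05 mL total → factor 11.05/2.65 = 4.1698
Overall dilution factor = 12 × 3.6905 × 3 × 4.1698 = 553.99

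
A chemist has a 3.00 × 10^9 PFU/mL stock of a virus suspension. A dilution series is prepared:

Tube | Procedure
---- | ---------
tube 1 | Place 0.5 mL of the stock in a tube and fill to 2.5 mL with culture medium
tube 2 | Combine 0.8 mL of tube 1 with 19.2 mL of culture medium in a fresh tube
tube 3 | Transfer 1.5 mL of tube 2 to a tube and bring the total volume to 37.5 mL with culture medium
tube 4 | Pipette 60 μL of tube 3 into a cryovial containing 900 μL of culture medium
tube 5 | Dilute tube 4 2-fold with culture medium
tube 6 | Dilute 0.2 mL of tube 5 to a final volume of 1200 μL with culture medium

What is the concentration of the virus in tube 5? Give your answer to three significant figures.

3.00 × 10^4 PFU/mL

Step 1: 0.5 mL brought to 2.5 mL → factor 2.5/0.5 = 5
Step 2: 0.8 mL + 19.2 mL = 20 mL total → factor 20/0.8 = 25
Step 3: 1.5 mL brought to 37.5 mL → factor 37.5/1.5 = 25
Step 4: 60 μL + 900 μL = 960 μL total → factor 960/60 = 16
Step 5: 2-fold → factor 2
Dilution factor through tube 5 = 5 × 25 × 25 × 16 × 2 = 1 × 10^5
[tube 5] = 3.00 × 10^9 PFU/mL / 1 × 10^5 = 3.00 × 10^4 PFU/mL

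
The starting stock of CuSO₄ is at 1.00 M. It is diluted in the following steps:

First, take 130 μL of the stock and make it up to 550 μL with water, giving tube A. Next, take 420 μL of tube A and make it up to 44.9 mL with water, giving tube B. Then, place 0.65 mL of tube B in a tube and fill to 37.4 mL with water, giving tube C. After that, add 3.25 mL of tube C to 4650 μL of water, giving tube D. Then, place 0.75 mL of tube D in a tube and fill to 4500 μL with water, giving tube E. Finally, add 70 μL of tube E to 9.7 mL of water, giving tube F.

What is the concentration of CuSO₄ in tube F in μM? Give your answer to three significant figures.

0.0189 μM

Step 1: 130 μL brought to 550 μL → factor 550/130 = 4.2308
Step 2: 420 μL brought to 44.9 mL → factor 44900/420 = 106.9
Step 3: 0.65 mL brought to 37.4 mL → factor 37.4/0.65 = 57.538
Step 4: 3.25 mL + 4650 μL = 7.9 mL total → factor 7.9/3.25 = 2.4308
Step 5: 0.75 mL brought to 4500 μL → factor 4.5/0.75 = 6
Step 6: 70 μL + 9.7 mL = 9770 μL total → factor 9770/70 = 139.57
Overall dilution factor = 4.2308 × 106.9 × 57.538 × 2.4308 × 6 × 139.57 = 5.2974 × 10^7
Final = 1.00 M / 5.2974 × 10^7 = 1.888 × 10^-8 M = 0.0189 μM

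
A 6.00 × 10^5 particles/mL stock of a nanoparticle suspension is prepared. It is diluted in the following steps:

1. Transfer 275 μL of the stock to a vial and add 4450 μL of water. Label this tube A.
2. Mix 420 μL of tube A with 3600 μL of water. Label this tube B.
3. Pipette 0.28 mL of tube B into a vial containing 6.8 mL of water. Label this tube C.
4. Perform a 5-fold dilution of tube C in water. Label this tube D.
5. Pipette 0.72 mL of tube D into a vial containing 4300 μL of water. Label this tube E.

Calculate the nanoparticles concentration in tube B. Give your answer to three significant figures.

3.65 × 10^3 particles/mL

Step 1: 275 μL + 4450 μL = 4725 μL total → factor 4725/275 = 17.182
Step 2: 420 μL + 3600 μL = 4020 μL total → factor 4020/420 = 9.5714
Dilution factor through tube B = 17.182 × 9.5714 = 164.45
[tube B] = 6.00 × 10^5 particles/mL / 164.45 = 3.65 × 10^3 particles/mL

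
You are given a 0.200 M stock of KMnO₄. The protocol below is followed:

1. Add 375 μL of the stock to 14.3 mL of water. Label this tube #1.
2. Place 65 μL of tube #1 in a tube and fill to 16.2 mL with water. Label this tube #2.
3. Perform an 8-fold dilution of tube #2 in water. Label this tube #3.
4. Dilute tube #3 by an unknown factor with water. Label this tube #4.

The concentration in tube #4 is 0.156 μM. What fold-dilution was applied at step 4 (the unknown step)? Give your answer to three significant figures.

16.4-fold

Step 1: 375 μL + 14.3 mL = 14675 μL total → factor 14675/375 = 39.133
Step 2: 65 μL brought to 16.2 mL → factor 16200/65 = 249.23
Step 3: 8-fold → factor 8
Step 4: unknown factor x
Product of known-step factors = 78026
Overall factor = 0.200 M / (0.156 μM) = 1.2821 × 10^6
x = 1.2821 × 10^6 / 78026 = 16.4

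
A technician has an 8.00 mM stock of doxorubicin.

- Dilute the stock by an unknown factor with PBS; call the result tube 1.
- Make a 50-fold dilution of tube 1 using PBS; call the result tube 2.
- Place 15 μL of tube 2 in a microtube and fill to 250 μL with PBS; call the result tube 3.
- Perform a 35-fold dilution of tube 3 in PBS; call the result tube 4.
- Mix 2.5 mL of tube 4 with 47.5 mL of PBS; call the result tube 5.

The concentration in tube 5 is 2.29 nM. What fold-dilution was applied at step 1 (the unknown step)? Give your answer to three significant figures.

5.99-fold

Step 1: unknown factor x
Step 2: 50-fold → factor 50
Step 3: 15 μL brought to 250 μL → factor 250/15 = 16.667
Step 4: 35-fold → factor 35
Step 5: 2.5 mL + 47.5 mL = 50 mL total → factor 50/2.5 = 20
Product of known-step factors = 5.8333 × 10^5
Overall factor = 8.00 mM / (2.29 nM) = 3.4934 × 10^6
x = 3.4934 × 10^6 / 5.8333 × 10^5 = 5.99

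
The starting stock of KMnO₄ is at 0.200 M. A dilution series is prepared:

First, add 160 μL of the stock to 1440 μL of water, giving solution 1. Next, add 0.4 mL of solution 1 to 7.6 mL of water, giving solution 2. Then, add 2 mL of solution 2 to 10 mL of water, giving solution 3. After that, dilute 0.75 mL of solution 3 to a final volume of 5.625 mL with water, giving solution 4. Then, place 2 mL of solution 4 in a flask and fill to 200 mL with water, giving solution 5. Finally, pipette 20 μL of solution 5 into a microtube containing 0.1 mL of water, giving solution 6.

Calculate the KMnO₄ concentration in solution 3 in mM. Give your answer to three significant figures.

Step 1: 160 μL + 1440 μL = 1600 μL total → factor 1600/160 = 10
Step 2: 0.4 mL + 7.6 mL = 8 mL total → factor 8/0.4 = 20
Step 3: 2 mL + 10 mL = 12 mL total → factor 12/2 = 6
Dilution factor through solution 3 = 10 × 20 × 6 = 1200
[solution 3] = 0.200 M / 1200 = 0.0001667 M = 0.167 mM

0.167 mM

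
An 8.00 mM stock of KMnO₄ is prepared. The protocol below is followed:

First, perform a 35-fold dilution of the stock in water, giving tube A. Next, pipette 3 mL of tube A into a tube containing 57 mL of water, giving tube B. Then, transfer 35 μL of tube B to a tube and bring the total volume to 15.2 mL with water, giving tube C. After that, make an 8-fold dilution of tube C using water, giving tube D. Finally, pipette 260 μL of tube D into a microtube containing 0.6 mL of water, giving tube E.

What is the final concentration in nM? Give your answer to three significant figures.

0.994 nM

Step 1: 35-fold → factor 35
Step 2: 3 mL + 57 mL = 60 mL total → factor 60/3 = 20
Step 3: 35 μL brought to 15.2 mL → factor 15200/35 = 434.29
Step 4: 8-fold → factor 8
Step 5: 260 μL + 0.6 mL = 860 μL total → factor 860/260 = 3.3077
Overall dilution factor = 35 × 20 × 434.29 × 8 × 3.3077 = 8.0443 × 10^6
Final = 8.00 mM / 8.0443 × 10^6 = 9.945 × 10^-7 mM = 0.994 nM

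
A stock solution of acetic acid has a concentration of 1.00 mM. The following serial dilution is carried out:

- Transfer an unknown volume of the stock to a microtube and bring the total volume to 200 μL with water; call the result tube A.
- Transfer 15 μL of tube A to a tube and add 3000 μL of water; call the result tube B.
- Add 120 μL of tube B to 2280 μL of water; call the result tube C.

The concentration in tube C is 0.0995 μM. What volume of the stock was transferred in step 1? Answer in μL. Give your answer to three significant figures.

Step 1: v brought to 200 μL → factor = 200 μL/v
Step 2: 15 μL + 3000 μL = 3015 μL total → factor 3015/15 = 201
Step 3: 120 μL + 2280 μL = 2400 μL total → factor 2400/120 = 20
Product of known-step factors = 4020
Overall factor = 1.00 mM / (0.0995 μM) = 10050
Step-1 factor = 10050 / 4020 = 2.5001
v = 200 μL / 2.5001 = 80.0 μL

80.0 μL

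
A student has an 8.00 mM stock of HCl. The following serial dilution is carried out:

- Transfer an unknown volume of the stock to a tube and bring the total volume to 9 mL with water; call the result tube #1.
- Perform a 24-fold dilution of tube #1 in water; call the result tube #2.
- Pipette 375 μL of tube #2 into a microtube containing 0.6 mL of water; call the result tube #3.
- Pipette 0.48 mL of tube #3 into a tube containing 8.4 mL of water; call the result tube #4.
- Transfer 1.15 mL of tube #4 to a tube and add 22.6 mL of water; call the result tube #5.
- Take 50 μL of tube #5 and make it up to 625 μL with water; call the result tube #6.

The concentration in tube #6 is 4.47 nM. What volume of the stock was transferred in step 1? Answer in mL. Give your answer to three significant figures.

Step 1: v brought to 9 mL → factor = 9 mL/v
Step 2: 24-fold → factor 24
Step 3: 375 μL + 0.6 mL = 975 μL total → factor 975/375 = 2.6
Step 4: 0.48 mL + 8.4 mL = 8.88 mL total → factor 8.88/0.48 = 18.5
Step 5: 1.15 mL + 22.6 mL = 23.75 mL total → factor 23.75/1.15 = 20.652
Step 6: 50 μL brought to 625 μL → factor 625/50 = 12.5
Product of known-step factors = 2.9801 × 10^5
Overall factor = 8.00 mM / (4.47 nM) = 1.7897 × 10^6
Step-1 factor = 1.7897 × 10^6 / 2.9801 × 10^5 = 6.0055
v = 9 mL / 6.0055 = 1.50 mL

1.50 mL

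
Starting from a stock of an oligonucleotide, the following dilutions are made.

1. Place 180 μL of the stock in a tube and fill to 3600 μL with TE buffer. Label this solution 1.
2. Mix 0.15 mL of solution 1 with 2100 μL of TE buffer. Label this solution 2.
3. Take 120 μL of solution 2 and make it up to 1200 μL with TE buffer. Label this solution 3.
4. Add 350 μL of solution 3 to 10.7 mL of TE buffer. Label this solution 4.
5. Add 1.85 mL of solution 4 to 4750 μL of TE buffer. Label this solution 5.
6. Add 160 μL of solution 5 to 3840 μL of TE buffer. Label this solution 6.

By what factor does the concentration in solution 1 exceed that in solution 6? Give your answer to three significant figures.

4.22 × 10^5

Step 1: 180 μL brought to 3600 μL → factor 3600/180 = 20
Step 2: 0.15 mL + 2100 μL = 2.25 mL total → factor 2.25/0.15 = 15
Step 3: 120 μL brought to 1200 μL → factor 1200/120 = 10
Step 4: 350 μL + 10.7 mL = 11050 μL total → factor 11050/350 = 31.571
Step 5: 1.85 mL + 4750 μL = 6.6 mL total → factor 6.6/1.85 = 3.5676
Step 6: 160 μL + 3840 μL = 4000 μL total → factor 4000/160 = 25
Dilution factor to solution 1 = 20; to solution 6 = 8.4475 × 10^6
[solution 1]/[solution 6] = (factor to solution 6)/(factor to solution 1) = 8.4475 × 10^6/20 = 4.22 × 10^5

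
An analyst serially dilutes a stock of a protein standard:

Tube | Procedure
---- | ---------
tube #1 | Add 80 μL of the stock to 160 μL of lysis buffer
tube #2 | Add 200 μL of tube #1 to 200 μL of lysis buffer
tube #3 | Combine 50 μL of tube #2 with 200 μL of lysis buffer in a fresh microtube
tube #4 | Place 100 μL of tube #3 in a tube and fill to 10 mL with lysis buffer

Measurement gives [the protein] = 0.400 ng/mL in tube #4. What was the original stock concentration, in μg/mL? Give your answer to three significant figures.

1.20 μg/mL

Step 1: 80 μL + 160 μL = 240 μL total → factor 240/80 = 3
Step 2: 200 μL + 200 μL = 400 μL total → factor 400/200 = 2
Step 3: 50 μL + 200 μL = 250 μL total → factor 250/50 = 5
Step 4: 100 μL brought to 10 mL → factor 10000/100 = 100
Overall dilution factor = 3 × 2 × 5 × 100 = 3000
Stock = 0.400 ng/mL × 3000 = 1200 ng/mL = 1.20 μg/mL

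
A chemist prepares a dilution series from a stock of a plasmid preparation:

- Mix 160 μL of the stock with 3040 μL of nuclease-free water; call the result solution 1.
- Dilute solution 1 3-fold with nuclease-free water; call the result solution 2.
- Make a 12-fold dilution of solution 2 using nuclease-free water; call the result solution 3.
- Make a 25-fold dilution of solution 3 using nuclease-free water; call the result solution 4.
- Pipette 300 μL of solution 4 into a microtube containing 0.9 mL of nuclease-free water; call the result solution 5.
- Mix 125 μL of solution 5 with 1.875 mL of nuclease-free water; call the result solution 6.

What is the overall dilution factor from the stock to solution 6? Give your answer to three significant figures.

1.15 × 10^6

Step 1: 160 μL + 3040 μL = 3200 μL total → factor 3200/160 = 20
Step 2: 3-fold → factor 3
Step 3: 12-fold → factor 12
Step 4: 25-fold → factor 25
Step 5: 300 μL + 0.9 mL = 1200 μL total → factor 1200/300 = 4
Step 6: 125 μL + 1.875 mL = 2000 μL total → factor 2000/125 = 16
Overall dilution factor = 20 × 3 × 12 × 25 × 4 × 16 = 1.152 × 10^6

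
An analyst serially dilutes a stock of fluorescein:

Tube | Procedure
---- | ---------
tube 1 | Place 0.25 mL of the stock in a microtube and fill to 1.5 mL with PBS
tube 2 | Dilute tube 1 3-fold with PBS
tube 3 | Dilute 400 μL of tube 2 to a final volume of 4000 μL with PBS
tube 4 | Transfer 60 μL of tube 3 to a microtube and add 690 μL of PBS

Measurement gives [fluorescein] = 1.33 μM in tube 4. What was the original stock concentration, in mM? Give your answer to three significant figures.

2.99 mM

Step 1: 0.25 mL brought to 1.5 mL → factor 1.5/0.25 = 6
Step 2: 3-fold → factor 3
Step 3: 400 μL brought to 4000 μL → factor 4000/400 = 10
Step 4: 60 μL + 690 μL = 750 μL total → factor 750/60 = 12.5
Overall dilution factor = 6 × 3 × 10 × 12.5 = 2250
Stock = 1.33 μM × 2250 = 2992 μM = 2.99 mM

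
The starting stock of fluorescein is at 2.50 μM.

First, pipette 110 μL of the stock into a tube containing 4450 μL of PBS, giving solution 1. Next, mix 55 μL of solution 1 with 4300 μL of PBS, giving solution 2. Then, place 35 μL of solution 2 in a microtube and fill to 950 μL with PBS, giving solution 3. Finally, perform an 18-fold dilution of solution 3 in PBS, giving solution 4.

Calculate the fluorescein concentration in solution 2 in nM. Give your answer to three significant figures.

0.762 nM

Step 1: 110 μL + 4450 μL = 4560 μL total → factor 4560/110 = 41.455
Step 2: 55 μL + 4300 μL = 4355 μL total → factor 4355/55 = 79.182
Dilution factor through solution 2 = 41.455 × 79.182 = 3282.4
[solution 2] = 2.50 μM / 3282.4 = 0.0007616 μM = 0.762 nM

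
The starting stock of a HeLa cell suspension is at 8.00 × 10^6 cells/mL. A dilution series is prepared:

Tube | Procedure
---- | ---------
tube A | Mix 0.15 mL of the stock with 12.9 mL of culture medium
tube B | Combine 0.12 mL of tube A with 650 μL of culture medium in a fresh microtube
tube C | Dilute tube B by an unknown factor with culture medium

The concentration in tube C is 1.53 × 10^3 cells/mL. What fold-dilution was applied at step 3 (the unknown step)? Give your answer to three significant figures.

9.37-fold

Step 1: 0.15 mL + 12.9 mL = 13.05 mL total → factor 13.05/0.15 = 87
Step 2: 0.12 mL + 650 μL = 0.77 mL total → factor 0.77/0.12 = 6.4167
Step 3: unknown factor x
Product of known-step factors = 558.25
Overall factor = 8.00 × 10^6 cells/mL / (1.53 × 10^3 cells/mL) = 5228.8
x = 5228.8 / 558.25 = 9.37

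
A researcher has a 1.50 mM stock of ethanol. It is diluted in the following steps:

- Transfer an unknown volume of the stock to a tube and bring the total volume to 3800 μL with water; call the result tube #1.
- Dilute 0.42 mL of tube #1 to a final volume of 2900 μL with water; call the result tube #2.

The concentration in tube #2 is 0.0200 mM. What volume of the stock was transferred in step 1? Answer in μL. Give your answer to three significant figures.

350 μL

Step 1: v brought to 3800 μL → factor = 3800 μL/v
Step 2: 0.42 mL brought to 2900 μL → factor 2.9/0.42 = 6.9048
Product of known-step factors = 6.9048
Overall factor = 1.50 mM / (0.0200 mM) = 75
Step-1 factor = 75 / 6.9048 = 10.862
v = 3800 μL / 10.862 = 350 μL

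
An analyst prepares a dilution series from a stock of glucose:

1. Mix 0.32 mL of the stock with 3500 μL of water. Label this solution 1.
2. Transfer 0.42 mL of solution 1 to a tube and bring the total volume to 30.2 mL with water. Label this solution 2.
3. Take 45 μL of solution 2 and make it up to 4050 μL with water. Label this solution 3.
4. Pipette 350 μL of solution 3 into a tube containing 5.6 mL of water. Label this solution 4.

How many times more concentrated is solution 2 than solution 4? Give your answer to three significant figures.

Step 1: 0.32 mL + 3500 μL = 3.82 mL total → factor 3.82/0.32 = 11.938
Step 2: 0.42 mL brought to 30.2 mL → factor 30.2/0.42 = 71.905
Step 3: 45 μL brought to 4050 μL → factor 4050/45 = 90
Step 4: 350 μL + 5.6 mL = 5950 μL total → factor 5950/350 = 17
Dilution factor to solution 2 = 858.36; to solution 4 = 1.3133 × 10^6
[solution 2]/[solution 4] = (factor to solution 4)/(factor to solution 2) = 1.3133 × 10^6/858.36 = 1.53 × 10^3

1.53 × 10^3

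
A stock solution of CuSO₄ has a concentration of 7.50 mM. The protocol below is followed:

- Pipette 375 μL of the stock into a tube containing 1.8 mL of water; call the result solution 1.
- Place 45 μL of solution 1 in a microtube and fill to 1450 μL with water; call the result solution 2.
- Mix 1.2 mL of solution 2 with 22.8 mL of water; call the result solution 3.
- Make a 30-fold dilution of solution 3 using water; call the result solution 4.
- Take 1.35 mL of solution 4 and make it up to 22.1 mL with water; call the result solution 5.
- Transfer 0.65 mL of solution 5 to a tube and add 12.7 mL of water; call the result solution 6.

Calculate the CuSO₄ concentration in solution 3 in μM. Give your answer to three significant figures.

2.01 μM

Step 1: 375 μL + 1.8 mL = 2175 μL total → factor 2175/375 = 5.8
Step 2: 45 μL brought to 1450 μL → factor 1450/45 = 32.222
Step 3: 1.2 mL + 22.8 mL = 24 mL total → factor 24/1.2 = 20
Dilution factor through solution 3 = 5.8 × 32.222 × 20 = 3737.8
[solution 3] = 7.50 mM / 3737.8 = 0.002007 mM = 2.01 μM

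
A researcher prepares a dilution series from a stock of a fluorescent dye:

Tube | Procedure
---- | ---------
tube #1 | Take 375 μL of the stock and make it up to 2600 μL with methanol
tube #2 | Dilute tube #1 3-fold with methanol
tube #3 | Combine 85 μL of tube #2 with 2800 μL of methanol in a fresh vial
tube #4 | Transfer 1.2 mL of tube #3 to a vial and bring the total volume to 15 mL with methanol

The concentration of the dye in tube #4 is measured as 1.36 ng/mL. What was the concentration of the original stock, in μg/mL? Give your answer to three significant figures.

12.0 μg/mL

Step 1: 375 μL brought to 2600 μL → factor 2600/375 = 6.9333
Step 2: 3-fold → factor 3
Step 3: 85 μL + 2800 μL = 2885 μL total → factor 2885/85 = 33.941
Step 4: 1.2 mL brought to 15 mL → factor 15/1.2 = 12.5
Overall dilution factor = 6.9333 × 3 × 33.941 × 12.5 = 8824.7
Stock = 1.36 ng/mL × 8824.7 = 1.200 × 10^4 ng/mL = 12.0 μg/mL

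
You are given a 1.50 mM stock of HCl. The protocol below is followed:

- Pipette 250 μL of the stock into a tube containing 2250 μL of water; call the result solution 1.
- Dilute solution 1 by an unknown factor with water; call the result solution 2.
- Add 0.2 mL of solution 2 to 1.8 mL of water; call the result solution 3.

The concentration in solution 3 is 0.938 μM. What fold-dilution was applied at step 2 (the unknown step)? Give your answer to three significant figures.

16.0-fold

Step 1: 250 μL + 2250 μL = 2500 μL total → factor 2500/250 = 10
Step 2: unknown factor x
Step 3: 0.2 mL + 1.8 mL = 2 mL total → factor 2/0.2 = 10
Product of known-step factors = 100
Overall factor = 1.50 mM / (0.938 μM) = 1599.1
x = 1599.1 / 100 = 16.0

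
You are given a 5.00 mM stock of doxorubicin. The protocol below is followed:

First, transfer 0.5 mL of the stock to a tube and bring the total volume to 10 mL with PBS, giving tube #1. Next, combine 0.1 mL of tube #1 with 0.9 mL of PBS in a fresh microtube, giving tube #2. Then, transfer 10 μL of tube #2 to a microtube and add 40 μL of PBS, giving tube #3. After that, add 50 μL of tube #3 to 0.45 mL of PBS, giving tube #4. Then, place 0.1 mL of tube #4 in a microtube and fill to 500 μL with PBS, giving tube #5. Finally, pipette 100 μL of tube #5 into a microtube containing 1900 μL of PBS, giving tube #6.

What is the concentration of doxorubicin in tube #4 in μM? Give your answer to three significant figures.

0.500 μM

Step 1: 0.5 mL brought to 10 mL → factor 10/0.5 = 20
Step 2: 0.1 mL + 0.9 mL = 1 mL total → factor 1/0.1 = 10
Step 3: 10 μL + 40 μL = 50 μL total → factor 50/10 = 5
Step 4: 50 μL + 0.45 mL = 500 μL total → factor 500/50 = 10
Dilution factor through tube #4 = 20 × 10 × 5 × 10 = 10000
[tube #4] = 5.00 mM / 10000 = 0.0005000 mM = 0.500 μM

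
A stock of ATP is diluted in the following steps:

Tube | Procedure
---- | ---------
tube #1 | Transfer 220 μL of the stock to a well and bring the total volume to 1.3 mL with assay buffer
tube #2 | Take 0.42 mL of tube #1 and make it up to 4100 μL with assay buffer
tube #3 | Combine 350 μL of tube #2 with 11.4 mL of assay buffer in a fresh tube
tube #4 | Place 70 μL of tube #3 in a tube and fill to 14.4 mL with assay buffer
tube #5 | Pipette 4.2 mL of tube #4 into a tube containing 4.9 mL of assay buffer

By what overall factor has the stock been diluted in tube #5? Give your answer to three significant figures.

Step 1: 220 μL brought to 1.3 mL → factor 1300/220 = 5.9091
Step 2: 0.42 mL brought to 4100 μL → factor 4.1/0.42 = 9.7619
Step 3: 350 μL + 11.4 mL = 11750 μL total → factor 11750/350 = 33.571
Step 4: 70 μL brought to 14.4 mL → factor 14400/70 = 205.71
Step 5: 4.2 mL + 4.9 mL = 9.1 mL total → factor 9.1/4.2 = 2.1667
Overall dilution factor = 5.9091 × 9.7619 × 33.571 × 205.71 × 2.1667 = 8.6314 × 10^5

8.63 × 10^5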